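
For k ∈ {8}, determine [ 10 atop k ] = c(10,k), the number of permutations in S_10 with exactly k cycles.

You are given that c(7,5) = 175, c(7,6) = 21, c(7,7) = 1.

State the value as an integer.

@8  (8,6):21·7+175→322, (8,7):1·7+21→28, (8,8):0·7+1→1
@9  (9,7):28·8+322→546, (9,8):1·8+28→36
@10  (10,8):36·9+546→870
Read c(10,8) = 870.

870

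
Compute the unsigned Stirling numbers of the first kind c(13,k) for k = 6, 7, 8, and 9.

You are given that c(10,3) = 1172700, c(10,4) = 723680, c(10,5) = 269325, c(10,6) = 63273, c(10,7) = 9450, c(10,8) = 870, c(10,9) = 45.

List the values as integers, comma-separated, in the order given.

i=11: T(11,4)=1172700+10·723680=8409500 | T(11,5)=723680+10·269325=3416930 | T(11,6)=269325+10·63273=902055 | T(11,7)=63273+10·9450=157773 | T(11,8)=9450+10·870=18150 | T(11,9)=870+10·45=1320
i=12: T(12,5)=8409500+11·3416930=45995730 | T(12,6)=3416930+11·902055=13339535 | T(12,7)=902055+11·157773=2637558 | T(12,8)=157773+11·18150=357423 | T(12,9)=18150+11·1320=32670
i=13: T(13,6)=45995730+12·13339535=206070150 | T(13,7)=13339535+12·2637558=44990231 | T(13,8)=2637558+12·357423=6926634 | T(13,9)=357423+12·32670=749463
Read c(13,6) = 206070150, c(13,7) = 44990231, c(13,8) = 6926634, c(13,9) = 749463.

206070150, 44990231, 6926634, 749463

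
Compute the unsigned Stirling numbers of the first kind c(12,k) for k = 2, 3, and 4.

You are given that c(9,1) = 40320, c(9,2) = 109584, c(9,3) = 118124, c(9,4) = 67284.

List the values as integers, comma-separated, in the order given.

@10  (10,1):40320·9+0→362880, (10,2):109584·9+40320→1026576, (10,3):118124·9+109584→1172700, (10,4):67284·9+118124→723680
@11  (11,1):362880·10+0→3628800, (11,2):1026576·10+362880→10628640, (11,3):1172700·10+1026576→12753576, (11,4):723680·10+1172700→8409500
@12  (12,2):10628640·11+3628800→120543840, (12,3):12753576·11+10628640→150917976, (12,4):8409500·11+12753576→105258076
Read c(12,2) = 120543840, c(12,3) = 150917976, c(12,4) = 105258076.

120543840, 150917976, 105258076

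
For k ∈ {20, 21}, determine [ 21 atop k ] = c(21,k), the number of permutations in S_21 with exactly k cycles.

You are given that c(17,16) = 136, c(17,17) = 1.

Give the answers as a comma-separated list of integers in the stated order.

r18: T_18,17=17×1+136=153; T_18,18=17×0+1=1
r19: T_19,18=18×1+153=171; T_19,19=18×0+1=1
r20: T_20,19=19×1+171=190; T_20,20=19×0+1=1
r21: T_21,20=20×1+190=210; T_21,21=20×0+1=1
Read c(21,20) = 210, c(21,21) = 1.

210, 1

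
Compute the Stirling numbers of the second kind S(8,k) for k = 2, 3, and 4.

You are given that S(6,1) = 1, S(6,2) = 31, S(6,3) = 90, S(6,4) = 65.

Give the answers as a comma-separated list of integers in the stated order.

@7  (7,1):1·1+0→1, (7,2):31·2+1→63, (7,3):90·3+31→301, (7,4):65·4+90→350
@8  (8,2):63·2+1→127, (8,3):301·3+63→966, (8,4):350·4+301→1701
Read S(8,2) = 127, S(8,3) = 966, S(8,4) = 1701.

127, 966, 1701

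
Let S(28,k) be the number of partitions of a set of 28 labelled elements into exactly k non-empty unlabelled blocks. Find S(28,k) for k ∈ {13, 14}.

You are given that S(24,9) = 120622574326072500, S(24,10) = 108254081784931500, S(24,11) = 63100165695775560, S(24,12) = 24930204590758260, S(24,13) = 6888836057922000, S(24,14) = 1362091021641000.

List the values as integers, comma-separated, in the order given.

451512851236272407400, 148782988064375309400

i=25: T(25,10)=120622574326072500+10·108254081784931500=1203163392175387500 | T(25,11)=108254081784931500+11·63100165695775560=802355904438462660 | T(25,12)=63100165695775560+12·24930204590758260=362262620784874680 | T(25,13)=24930204590758260+13·6888836057922000=114485073343744260 | T(25,14)=6888836057922000+14·1362091021641000=25958110360896000
i=26: T(26,11)=1203163392175387500+11·802355904438462660=10029078340998476760 | T(26,12)=802355904438462660+12·362262620784874680=5149507353856958820 | T(26,13)=362262620784874680+13·114485073343744260=1850568574253550060 | T(26,14)=114485073343744260+14·25958110360896000=477898618396288260
i=27: T(27,12)=10029078340998476760+12·5149507353856958820=71823166587281982600 | T(27,13)=5149507353856958820+13·1850568574253550060=29206898819153109600 | T(27,14)=1850568574253550060+14·477898618396288260=8541149231801585700
i=28: T(28,13)=71823166587281982600+13·29206898819153109600=451512851236272407400 | T(28,14)=29206898819153109600+14·8541149231801585700=148782988064375309400
Read S(28,13) = 451512851236272407400, S(28,14) = 148782988064375309400.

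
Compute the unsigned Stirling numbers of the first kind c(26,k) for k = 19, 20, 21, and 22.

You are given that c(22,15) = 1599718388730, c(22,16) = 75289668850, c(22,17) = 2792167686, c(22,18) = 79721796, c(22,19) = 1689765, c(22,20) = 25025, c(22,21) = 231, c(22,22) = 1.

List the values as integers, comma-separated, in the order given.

row 23: T[23][16]=22·75289668850+1599718388730=3256091103430  T[23][17]=22·2792167686+75289668850=136717357942  T[23][18]=22·79721796+2792167686=4546047198  T[23][19]=22·1689765+79721796=116896626  T[23][20]=22·25025+1689765=2240315  T[23][21]=22·231+25025=30107  T[23][22]=22·1+231=253
row 24: T[24][17]=23·136717357942+3256091103430=6400590336096  T[24][18]=23·4546047198+136717357942=241276443496  T[24][19]=23·116896626+4546047198=7234669596  T[24][20]=23·2240315+116896626=168423871  T[24][21]=23·30107+2240315=2932776  T[24][22]=23·253+30107=35926
row 25: T[25][18]=24·241276443496+6400590336096=12191224980000  T[25][19]=24·7234669596+241276443496=414908513800  T[25][20]=24·168423871+7234669596=11276842500  T[25][21]=24·2932776+168423871=238810495  T[25][22]=24·35926+2932776=3795000
row 26: T[26][19]=25·414908513800+12191224980000=22563937825000  T[26][20]=25·11276842500+414908513800=696829576300  T[26][21]=25·238810495+11276842500=17247104875  T[26][22]=25·3795000+238810495=333685495
Read c(26,19) = 22563937825000, c(26,20) = 696829576300, c(26,21) = 17247104875, c(26,22) = 333685495.

22563937825000, 696829576300, 17247104875, 333685495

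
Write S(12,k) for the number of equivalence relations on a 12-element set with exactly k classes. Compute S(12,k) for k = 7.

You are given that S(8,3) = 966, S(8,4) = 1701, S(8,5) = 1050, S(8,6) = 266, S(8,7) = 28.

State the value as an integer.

627396

@9  (9,4):1701·4+966→7770, (9,5):1050·5+1701→6951, (9,6):266·6+1050→2646, (9,7):28·7+266→462
@10  (10,5):6951·5+7770→42525, (10,6):2646·6+6951→22827, (10,7):462·7+2646→5880
@11  (11,6):22827·6+42525→179487, (11,7):5880·7+22827→63987
@12  (12,7):63987·7+179487→627396
Read S(12,7) = 627396.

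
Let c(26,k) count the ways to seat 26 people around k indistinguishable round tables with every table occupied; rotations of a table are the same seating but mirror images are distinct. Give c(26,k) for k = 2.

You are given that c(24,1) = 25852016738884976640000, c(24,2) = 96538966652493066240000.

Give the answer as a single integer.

59190128811701203599360000

r25: T_25,1=24×25852016738884976640000+0=620448401733239439360000; T_25,2=24×96538966652493066240000+25852016738884976640000=2342787216398718566400000
r26: T_26,2=25×2342787216398718566400000+620448401733239439360000=59190128811701203599360000
Read c(26,2) = 59190128811701203599360000.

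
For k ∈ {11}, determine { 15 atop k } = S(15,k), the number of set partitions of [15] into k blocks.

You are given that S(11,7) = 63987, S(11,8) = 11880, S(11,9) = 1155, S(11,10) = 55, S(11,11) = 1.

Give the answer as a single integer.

1479478

r12: T_12,8=8×11880+63987=159027; T_12,9=9×1155+11880=22275; T_12,10=10×55+1155=1705; T_12,11=11×1+55=66
r13: T_13,9=9×22275+159027=359502; T_13,10=10×1705+22275=39325; T_13,11=11×66+1705=2431
r14: T_14,10=10×39325+359502=752752; T_14,11=11×2431+39325=66066
r15: T_15,11=11×66066+752752=1479478
Read S(15,11) = 1479478.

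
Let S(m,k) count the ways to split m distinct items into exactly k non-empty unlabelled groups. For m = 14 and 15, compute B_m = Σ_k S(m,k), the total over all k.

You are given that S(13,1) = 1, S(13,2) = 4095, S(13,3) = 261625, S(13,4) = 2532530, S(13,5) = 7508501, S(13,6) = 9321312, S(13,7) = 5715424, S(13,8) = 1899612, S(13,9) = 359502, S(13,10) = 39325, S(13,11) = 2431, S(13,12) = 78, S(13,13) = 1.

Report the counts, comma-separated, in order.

190899322, 1382958545

i=14: T(14,1)=0+1·1=1 | T(14,2)=1+2·4095=8191 | T(14,3)=4095+3·261625=788970 | T(14,4)=261625+4·2532530=10391745 | T(14,5)=2532530+5·7508501=40075035 | T(14,6)=7508501+6·9321312=63436373 | T(14,7)=9321312+7·5715424=49329280 | T(14,8)=5715424+8·1899612=20912320 | T(14,9)=1899612+9·359502=5135130 | T(14,10)=359502+10·39325=752752 | T(14,11)=39325+11·2431=66066 | T(14,12)=2431+12·78=3367 | T(14,13)=78+13·1=91 | T(14,14)=1+14·0=1
i=15: T(15,1)=0+1·1=1 | T(15,2)=1+2·8191=16383 | T(15,3)=8191+3·788970=2375101 | T(15,4)=788970+4·10391745=42355950 | T(15,5)=10391745+5·40075035=210766920 | T(15,6)=40075035+6·63436373=420693273 | T(15,7)=63436373+7·49329280=408741333 | T(15,8)=49329280+8·20912320=216627840 | T(15,9)=20912320+9·5135130=67128490 | T(15,10)=5135130+10·752752=12662650 | T(15,11)=752752+11·66066=1479478 | T(15,12)=66066+12·3367=106470 | T(15,13)=3367+13·91=4550 | T(15,14)=91+14·1=105 | T(15,15)=1+15·0=1
B_14 = ΣS(14,k) = 1+8191+788970+10391745+40075035+63436373+49329280+20912320+5135130+752752+66066+3367+91+1 = 190899322
B_15 = ΣS(15,k) = 1+16383+2375101+42355950+210766920+420693273+408741333+216627840+67128490+12662650+1479478+106470+4550+105+1 = 1382958545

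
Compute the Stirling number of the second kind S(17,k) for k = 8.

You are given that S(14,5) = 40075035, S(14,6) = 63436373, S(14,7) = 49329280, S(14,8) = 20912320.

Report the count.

[15] T[15,6]:6*63436373+40075035=420693273 · T[15,7]:7*49329280+63436373=408741333 · T[15,8]:8*20912320+49329280=216627840
[16] T[16,7]:7*408741333+420693273=3281882604 · T[16,8]:8*216627840+408741333=2141764053
[17] T[17,8]:8*2141764053+3281882604=20415995028
Read S(17,8) = 20415995028.

20415995028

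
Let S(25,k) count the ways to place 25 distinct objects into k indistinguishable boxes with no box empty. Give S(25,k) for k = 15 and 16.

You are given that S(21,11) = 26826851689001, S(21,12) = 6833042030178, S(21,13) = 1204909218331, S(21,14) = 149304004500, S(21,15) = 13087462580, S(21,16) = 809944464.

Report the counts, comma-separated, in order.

4299394655347200, 526655161695960

row 22: T[22][12]=12·6833042030178+26826851689001=108823356051137  T[22][13]=13·1204909218331+6833042030178=22496861868481  T[22][14]=14·149304004500+1204909218331=3295165281331  T[22][15]=15·13087462580+149304004500=345615943200  T[22][16]=16·809944464+13087462580=26046574004
row 23: T[23][13]=13·22496861868481+108823356051137=401282560341390  T[23][14]=14·3295165281331+22496861868481=68629175807115  T[23][15]=15·345615943200+3295165281331=8479404429331  T[23][16]=16·26046574004+345615943200=762361127264
row 24: T[24][14]=14·68629175807115+401282560341390=1362091021641000  T[24][15]=15·8479404429331+68629175807115=195820242247080  T[24][16]=16·762361127264+8479404429331=20677182465555
row 25: T[25][15]=15·195820242247080+1362091021641000=4299394655347200  T[25][16]=16·20677182465555+195820242247080=526655161695960
Read S(25,15) = 4299394655347200, S(25,16) = 526655161695960.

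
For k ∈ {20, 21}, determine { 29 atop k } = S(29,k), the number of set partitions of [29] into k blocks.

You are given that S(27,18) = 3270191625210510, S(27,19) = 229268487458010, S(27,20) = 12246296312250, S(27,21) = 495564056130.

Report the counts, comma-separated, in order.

[28] T[28,19]:19*229268487458010+3270191625210510=7626292886912700 · T[28,20]:20*12246296312250+229268487458010=474194413703010 · T[28,21]:21*495564056130+12246296312250=22653141490980
[29] T[29,20]:20*474194413703010+7626292886912700=17110181160972900 · T[29,21]:21*22653141490980+474194413703010=949910385013590
Read S(29,20) = 17110181160972900, S(29,21) = 949910385013590.

17110181160972900, 949910385013590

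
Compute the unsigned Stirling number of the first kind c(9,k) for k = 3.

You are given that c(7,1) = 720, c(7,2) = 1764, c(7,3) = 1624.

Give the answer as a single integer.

r8: T_8,2=7×1764+720=13068; T_8,3=7×1624+1764=13132
r9: T_9,3=8×13132+13068=118124
Read c(9,3) = 118124.

118124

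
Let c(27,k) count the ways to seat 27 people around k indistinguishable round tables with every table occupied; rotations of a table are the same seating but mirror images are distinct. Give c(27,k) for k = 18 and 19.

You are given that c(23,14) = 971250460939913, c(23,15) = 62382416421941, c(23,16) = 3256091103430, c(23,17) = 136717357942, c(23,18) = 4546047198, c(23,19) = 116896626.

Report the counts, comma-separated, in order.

i=24: T(24,15)=971250460939913+23·62382416421941=2406046038644556 | T(24,16)=62382416421941+23·3256091103430=137272511800831 | T(24,17)=3256091103430+23·136717357942=6400590336096 | T(24,18)=136717357942+23·4546047198=241276443496 | T(24,19)=4546047198+23·116896626=7234669596
i=25: T(25,16)=2406046038644556+24·137272511800831=5700586321864500 | T(25,17)=137272511800831+24·6400590336096=290886679867135 | T(25,18)=6400590336096+24·241276443496=12191224980000 | T(25,19)=241276443496+24·7234669596=414908513800
i=26: T(26,17)=5700586321864500+25·290886679867135=12972753318542875 | T(26,18)=290886679867135+25·12191224980000=595667304367135 | T(26,19)=12191224980000+25·414908513800=22563937825000
i=27: T(27,18)=12972753318542875+26·595667304367135=28460103232088385 | T(27,19)=595667304367135+26·22563937825000=1182329687817135
Read c(27,18) = 28460103232088385, c(27,19) = 1182329687817135.

28460103232088385, 1182329687817135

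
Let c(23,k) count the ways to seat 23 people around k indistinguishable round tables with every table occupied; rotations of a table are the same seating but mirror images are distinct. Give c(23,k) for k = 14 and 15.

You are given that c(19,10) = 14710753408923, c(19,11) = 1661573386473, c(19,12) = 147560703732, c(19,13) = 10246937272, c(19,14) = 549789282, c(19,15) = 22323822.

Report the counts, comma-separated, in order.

971250460939913, 62382416421941

@20  (20,11):1661573386473·19+14710753408923→46280647751910, (20,12):147560703732·19+1661573386473→4465226757381, (20,13):10246937272·19+147560703732→342252511900, (20,14):549789282·19+10246937272→20692933630, (20,15):22323822·19+549789282→973941900
@21  (21,12):4465226757381·20+46280647751910→135585182899530, (21,13):342252511900·20+4465226757381→11310276995381, (21,14):20692933630·20+342252511900→756111184500, (21,15):973941900·20+20692933630→40171771630
@22  (22,13):11310276995381·21+135585182899530→373100999802531, (22,14):756111184500·21+11310276995381→27188611869881, (22,15):40171771630·21+756111184500→1599718388730
@23  (23,14):27188611869881·22+373100999802531→971250460939913, (23,15):1599718388730·22+27188611869881→62382416421941
Read c(23,14) = 971250460939913, c(23,15) = 62382416421941.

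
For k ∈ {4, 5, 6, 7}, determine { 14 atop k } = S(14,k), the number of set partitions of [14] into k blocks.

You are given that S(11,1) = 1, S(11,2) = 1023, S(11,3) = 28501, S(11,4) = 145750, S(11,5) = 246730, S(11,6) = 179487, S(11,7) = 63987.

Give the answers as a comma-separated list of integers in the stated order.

10391745, 40075035, 63436373, 49329280

i=12: T(12,2)=1+2·1023=2047 | T(12,3)=1023+3·28501=86526 | T(12,4)=28501+4·145750=611501 | T(12,5)=145750+5·246730=1379400 | T(12,6)=246730+6·179487=1323652 | T(12,7)=179487+7·63987=627396
i=13: T(13,3)=2047+3·86526=261625 | T(13,4)=86526+4·611501=2532530 | T(13,5)=611501+5·1379400=7508501 | T(13,6)=1379400+6·1323652=9321312 | T(13,7)=1323652+7·627396=5715424
i=14: T(14,4)=261625+4·2532530=10391745 | T(14,5)=2532530+5·7508501=40075035 | T(14,6)=7508501+6·9321312=63436373 | T(14,7)=9321312+7·5715424=49329280
Read S(14,4) = 10391745, S(14,5) = 40075035, S(14,6) = 63436373, S(14,7) = 49329280.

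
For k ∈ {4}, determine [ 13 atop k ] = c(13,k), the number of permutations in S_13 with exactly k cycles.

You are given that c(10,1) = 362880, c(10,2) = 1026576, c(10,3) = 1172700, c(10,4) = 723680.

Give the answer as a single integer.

1414014888

row 11: T[11][2]=10·1026576+362880=10628640  T[11][3]=10·1172700+1026576=12753576  T[11][4]=10·723680+1172700=8409500
row 12: T[12][3]=11·12753576+10628640=150917976  T[12][4]=11·8409500+12753576=105258076
row 13: T[13][4]=12·105258076+150917976=1414014888
Read c(13,4) = 1414014888.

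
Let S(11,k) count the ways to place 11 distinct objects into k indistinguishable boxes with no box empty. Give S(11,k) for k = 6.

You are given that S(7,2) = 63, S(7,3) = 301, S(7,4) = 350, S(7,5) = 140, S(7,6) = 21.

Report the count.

@8  (8,3):301·3+63→966, (8,4):350·4+301→1701, (8,5):140·5+350→1050, (8,6):21·6+140→266
@9  (9,4):1701·4+966→7770, (9,5):1050·5+1701→6951, (9,6):266·6+1050→2646
@10  (10,5):6951·5+7770→42525, (10,6):2646·6+6951→22827
@11  (11,6):22827·6+42525→179487
Read S(11,6) = 179487.

179487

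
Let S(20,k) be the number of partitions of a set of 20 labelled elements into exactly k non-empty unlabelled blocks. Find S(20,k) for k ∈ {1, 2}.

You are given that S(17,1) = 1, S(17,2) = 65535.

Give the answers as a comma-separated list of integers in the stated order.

row 18: T[18][1]=1·1+0=1  T[18][2]=2·65535+1=131071
row 19: T[19][1]=1·1+0=1  T[19][2]=2·131071+1=262143
row 20: T[20][1]=1·1+0=1  T[20][2]=2·262143+1=524287
Read S(20,1) = 1, S(20,2) = 524287.

1, 524287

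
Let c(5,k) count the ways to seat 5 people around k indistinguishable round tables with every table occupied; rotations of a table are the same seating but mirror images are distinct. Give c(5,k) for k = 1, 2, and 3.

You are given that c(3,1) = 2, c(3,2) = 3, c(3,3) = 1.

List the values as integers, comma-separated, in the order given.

@4  (4,1):2·3+0→6, (4,2):3·3+2→11, (4,3):1·3+3→6
@5  (5,1):6·4+0→24, (5,2):11·4+6→50, (5,3):6·4+11→35
Read c(5,1) = 24, c(5,2) = 50, c(5,3) = 35.

24, 50, 35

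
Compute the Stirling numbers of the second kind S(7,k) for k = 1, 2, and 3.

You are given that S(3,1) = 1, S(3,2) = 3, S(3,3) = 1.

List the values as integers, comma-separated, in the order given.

row 4: T[4][1]=1·1+0=1  T[4][2]=2·3+1=7  T[4][3]=3·1+3=6
row 5: T[5][1]=1·1+0=1  T[5][2]=2·7+1=15  T[5][3]=3·6+7=25
row 6: T[6][1]=1·1+0=1  T[6][2]=2·15+1=31  T[6][3]=3·25+15=90
row 7: T[7][1]=1·1+0=1  T[7][2]=2·31+1=63  T[7][3]=3·90+31=301
Read S(7,1) = 1, S(7,2) = 63, S(7,3) = 301.

1, 63, 301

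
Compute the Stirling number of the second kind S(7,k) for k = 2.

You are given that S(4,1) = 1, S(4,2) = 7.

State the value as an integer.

63

row 5: T[5][1]=1·1+0=1  T[5][2]=2·7+1=15
row 6: T[6][1]=1·1+0=1  T[6][2]=2·15+1=31
row 7: T[7][2]=2·31+1=63
Read S(7,2) = 63.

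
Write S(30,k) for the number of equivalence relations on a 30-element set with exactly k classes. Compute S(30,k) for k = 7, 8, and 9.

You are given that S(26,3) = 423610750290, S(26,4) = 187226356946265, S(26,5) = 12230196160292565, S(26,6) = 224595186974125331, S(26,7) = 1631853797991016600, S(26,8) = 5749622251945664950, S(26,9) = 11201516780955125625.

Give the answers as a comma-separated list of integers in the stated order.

4168916722553086402080, 26383018684048108297800, 88300984248924568770870

row 27: T[27][4]=4·187226356946265+423610750290=749329038535350  T[27][5]=5·12230196160292565+187226356946265=61338207158409090  T[27][6]=6·224595186974125331+12230196160292565=1359801318005044551  T[27][7]=7·1631853797991016600+224595186974125331=11647571772911241531  T[27][8]=8·5749622251945664950+1631853797991016600=47628831813556336200  T[27][9]=9·11201516780955125625+5749622251945664950=106563273280541795575
row 28: T[28][5]=5·61338207158409090+749329038535350=307440364830580800  T[28][6]=6·1359801318005044551+61338207158409090=8220146115188676396  T[28][7]=7·11647571772911241531+1359801318005044551=82892803728383735268  T[28][8]=8·47628831813556336200+11647571772911241531=392678226281361931131  T[28][9]=9·106563273280541795575+47628831813556336200=1006698291338432496375
row 29: T[29][6]=6·8220146115188676396+307440364830580800=49628317055962639176  T[29][7]=7·82892803728383735268+8220146115188676396=588469772213874823272  T[29][8]=8·392678226281361931131+82892803728383735268=3224318613979279184316  T[29][9]=9·1006698291338432496375+392678226281361931131=9452962848327254398506
row 30: T[30][7]=7·588469772213874823272+49628317055962639176=4168916722553086402080  T[30][8]=8·3224318613979279184316+588469772213874823272=26383018684048108297800  T[30][9]=9·9452962848327254398506+3224318613979279184316=88300984248924568770870
Read S(30,7) = 4168916722553086402080, S(30,8) = 26383018684048108297800, S(30,9) = 88300984248924568770870.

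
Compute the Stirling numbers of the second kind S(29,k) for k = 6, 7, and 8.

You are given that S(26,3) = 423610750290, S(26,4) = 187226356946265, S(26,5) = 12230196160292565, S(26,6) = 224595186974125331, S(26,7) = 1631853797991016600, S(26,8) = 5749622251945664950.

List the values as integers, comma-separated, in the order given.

row 27: T[27][4]=4·187226356946265+423610750290=749329038535350  T[27][5]=5·12230196160292565+187226356946265=61338207158409090  T[27][6]=6·224595186974125331+12230196160292565=1359801318005044551  T[27][7]=7·1631853797991016600+224595186974125331=11647571772911241531  T[27][8]=8·5749622251945664950+1631853797991016600=47628831813556336200
row 28: T[28][5]=5·61338207158409090+749329038535350=307440364830580800  T[28][6]=6·1359801318005044551+61338207158409090=8220146115188676396  T[28][7]=7·11647571772911241531+1359801318005044551=82892803728383735268  T[28][8]=8·47628831813556336200+11647571772911241531=392678226281361931131
row 29: T[29][6]=6·8220146115188676396+307440364830580800=49628317055962639176  T[29][7]=7·82892803728383735268+8220146115188676396=588469772213874823272  T[29][8]=8·392678226281361931131+82892803728383735268=3224318613979279184316
Read S(29,6) = 49628317055962639176, S(29,7) = 588469772213874823272, S(29,8) = 3224318613979279184316.

49628317055962639176, 588469772213874823272, 3224318613979279184316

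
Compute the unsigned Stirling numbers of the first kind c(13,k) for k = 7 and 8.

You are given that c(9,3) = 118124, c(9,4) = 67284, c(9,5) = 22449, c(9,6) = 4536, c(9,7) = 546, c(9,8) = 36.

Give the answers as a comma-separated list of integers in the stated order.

44990231, 6926634

r10: T_10,4=9×67284+118124=723680; T_10,5=9×22449+67284=269325; T_10,6=9×4536+22449=63273; T_10,7=9×546+4536=9450; T_10,8=9×36+546=870
r11: T_11,5=10×269325+723680=3416930; T_11,6=10×63273+269325=902055; T_11,7=10×9450+63273=157773; T_11,8=10×870+9450=18150
r12: T_12,6=11×902055+3416930=13339535; T_12,7=11×157773+902055=2637558; T_12,8=11×18150+157773=357423
r13: T_13,7=12×2637558+13339535=44990231; T_13,8=12×357423+2637558=6926634
Read c(13,7) = 44990231, c(13,8) = 6926634.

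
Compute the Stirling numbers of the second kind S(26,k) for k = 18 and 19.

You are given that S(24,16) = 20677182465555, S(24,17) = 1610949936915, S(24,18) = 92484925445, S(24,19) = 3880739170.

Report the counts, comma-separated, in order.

row 25: T[25][17]=17·1610949936915+20677182465555=48063331393110  T[25][18]=18·92484925445+1610949936915=3275678594925  T[25][19]=19·3880739170+92484925445=166218969675
row 26: T[26][18]=18·3275678594925+48063331393110=107025546101760  T[26][19]=19·166218969675+3275678594925=6433839018750
Read S(26,18) = 107025546101760, S(26,19) = 6433839018750.

107025546101760, 6433839018750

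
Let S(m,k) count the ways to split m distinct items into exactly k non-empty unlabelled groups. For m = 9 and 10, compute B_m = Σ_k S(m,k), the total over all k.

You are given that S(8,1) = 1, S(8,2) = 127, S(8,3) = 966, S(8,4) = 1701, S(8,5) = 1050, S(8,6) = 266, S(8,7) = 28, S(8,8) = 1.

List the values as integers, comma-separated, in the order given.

row 9: T[9][1]=1·1+0=1  T[9][2]=2·127+1=255  T[9][3]=3·966+127=3025  T[9][4]=4·1701+966=7770  T[9][5]=5·1050+1701=6951  T[9][6]=6·266+1050=2646  T[9][7]=7·28+266=462  T[9][8]=8·1+28=36  T[9][9]=9·0+1=1
row 10: T[10][1]=1·1+0=1  T[10][2]=2·255+1=511  T[10][3]=3·3025+255=9330  T[10][4]=4·7770+3025=34105  T[10][5]=5·6951+7770=42525  T[10][6]=6·2646+6951=22827  T[10][7]=7·462+2646=5880  T[10][8]=8·36+462=750  T[10][9]=9·1+36=45  T[10][10]=10·0+1=1
B_9 = ΣS(9,k) = 1+255+3025+7770+6951+2646+462+36+1 = 21147
B_10 = ΣS(10,k) = 1+511+9330+34105+42525+22827+5880+750+45+1 = 115975

21147, 115975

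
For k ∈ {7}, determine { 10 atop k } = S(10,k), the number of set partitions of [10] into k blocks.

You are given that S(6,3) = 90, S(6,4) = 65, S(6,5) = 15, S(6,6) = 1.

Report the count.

@7  (7,4):65·4+90→350, (7,5):15·5+65→140, (7,6):1·6+15→21, (7,7):0·7+1→1
@8  (8,5):140·5+350→1050, (8,6):21·6+140→266, (8,7):1·7+21→28
@9  (9,6):266·6+1050→2646, (9,7):28·7+266→462
@10  (10,7):462·7+2646→5880
Read S(10,7) = 5880.

5880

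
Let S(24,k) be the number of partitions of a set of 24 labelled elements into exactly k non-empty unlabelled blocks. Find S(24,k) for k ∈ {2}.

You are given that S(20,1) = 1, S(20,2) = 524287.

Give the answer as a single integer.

8388607

i=21: T(21,1)=0+1·1=1 | T(21,2)=1+2·524287=1048575
i=22: T(22,1)=0+1·1=1 | T(22,2)=1+2·1048575=2097151
i=23: T(23,1)=0+1·1=1 | T(23,2)=1+2·2097151=4194303
i=24: T(24,2)=1+2·4194303=8388607
Read S(24,2) = 8388607.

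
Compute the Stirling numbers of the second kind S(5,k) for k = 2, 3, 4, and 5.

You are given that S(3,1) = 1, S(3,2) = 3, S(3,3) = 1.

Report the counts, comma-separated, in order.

15, 25, 10, 1

@4  (4,1):1·1+0→1, (4,2):3·2+1→7, (4,3):1·3+3→6, (4,4):0·4+1→1
@5  (5,2):7·2+1→15, (5,3):6·3+7→25, (5,4):1·4+6→10, (5,5):0·5+1→1
Read S(5,2) = 15, S(5,3) = 25, S(5,4) = 10, S(5,5) = 1.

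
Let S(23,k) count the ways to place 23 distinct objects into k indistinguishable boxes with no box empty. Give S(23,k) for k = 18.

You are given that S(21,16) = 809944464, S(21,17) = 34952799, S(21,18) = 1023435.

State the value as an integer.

row 22: T[22][17]=17·34952799+809944464=1404142047  T[22][18]=18·1023435+34952799=53374629
row 23: T[23][18]=18·53374629+1404142047=2364885369
Read S(23,18) = 2364885369.

2364885369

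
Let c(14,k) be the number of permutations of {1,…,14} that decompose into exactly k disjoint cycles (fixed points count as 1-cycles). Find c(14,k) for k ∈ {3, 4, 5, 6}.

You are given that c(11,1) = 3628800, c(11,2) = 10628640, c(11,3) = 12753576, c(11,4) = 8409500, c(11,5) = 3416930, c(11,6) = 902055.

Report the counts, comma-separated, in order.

26596717056, 20313753096, 9957703756, 3336118786

r12: T_12,1=11×3628800+0=39916800; T_12,2=11×10628640+3628800=120543840; T_12,3=11×12753576+10628640=150917976; T_12,4=11×8409500+12753576=105258076; T_12,5=11×3416930+8409500=45995730; T_12,6=11×902055+3416930=13339535
r13: T_13,2=12×120543840+39916800=1486442880; T_13,3=12×150917976+120543840=1931559552; T_13,4=12×105258076+150917976=1414014888; T_13,5=12×45995730+105258076=657206836; T_13,6=12×13339535+45995730=206070150
r14: T_14,3=13×1931559552+1486442880=26596717056; T_14,4=13×1414014888+1931559552=20313753096; T_14,5=13×657206836+1414014888=9957703756; T_14,6=13×206070150+657206836=3336118786
Read c(14,3) = 26596717056, c(14,4) = 20313753096, c(14,5) = 9957703756, c(14,6) = 3336118786.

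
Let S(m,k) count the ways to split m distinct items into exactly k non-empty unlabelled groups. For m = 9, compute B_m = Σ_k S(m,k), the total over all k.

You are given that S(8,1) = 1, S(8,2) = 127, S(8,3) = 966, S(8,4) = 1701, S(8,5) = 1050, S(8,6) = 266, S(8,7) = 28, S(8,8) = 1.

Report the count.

21147

i=9: T(9,1)=0+1·1=1 | T(9,2)=1+2·127=255 | T(9,3)=127+3·966=3025 | T(9,4)=966+4·1701=7770 | T(9,5)=1701+5·1050=6951 | T(9,6)=1050+6·266=2646 | T(9,7)=266+7·28=462 | T(9,8)=28+8·1=36 | T(9,9)=1+9·0=1
B_9 = ΣS(9,k) = 1+255+3025+7770+6951+2646+462+36+1 = 21147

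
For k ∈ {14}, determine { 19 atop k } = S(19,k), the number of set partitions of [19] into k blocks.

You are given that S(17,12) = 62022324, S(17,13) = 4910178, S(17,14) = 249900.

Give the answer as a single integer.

@18  (18,13):4910178·13+62022324→125854638, (18,14):249900·14+4910178→8408778
@19  (19,14):8408778·14+125854638→243577530
Read S(19,14) = 243577530.

243577530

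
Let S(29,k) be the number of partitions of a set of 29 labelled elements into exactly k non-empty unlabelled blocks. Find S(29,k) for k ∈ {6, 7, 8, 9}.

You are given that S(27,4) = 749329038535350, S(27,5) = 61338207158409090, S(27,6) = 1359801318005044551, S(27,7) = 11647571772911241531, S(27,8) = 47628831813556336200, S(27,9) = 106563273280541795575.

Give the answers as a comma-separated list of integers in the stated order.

r28: T_28,5=5×61338207158409090+749329038535350=307440364830580800; T_28,6=6×1359801318005044551+61338207158409090=8220146115188676396; T_28,7=7×11647571772911241531+1359801318005044551=82892803728383735268; T_28,8=8×47628831813556336200+11647571772911241531=392678226281361931131; T_28,9=9×106563273280541795575+47628831813556336200=1006698291338432496375
r29: T_29,6=6×8220146115188676396+307440364830580800=49628317055962639176; T_29,7=7×82892803728383735268+8220146115188676396=588469772213874823272; T_29,8=8×392678226281361931131+82892803728383735268=3224318613979279184316; T_29,9=9×1006698291338432496375+392678226281361931131=9452962848327254398506
Read S(29,6) = 49628317055962639176, S(29,7) = 588469772213874823272, S(29,8) = 3224318613979279184316, S(29,9) = 9452962848327254398506.

49628317055962639176, 588469772213874823272, 3224318613979279184316, 9452962848327254398506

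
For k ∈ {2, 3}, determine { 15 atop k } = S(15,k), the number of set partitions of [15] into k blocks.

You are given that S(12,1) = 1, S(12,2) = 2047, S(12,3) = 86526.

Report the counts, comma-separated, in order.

row 13: T[13][1]=1·1+0=1  T[13][2]=2·2047+1=4095  T[13][3]=3·86526+2047=261625
row 14: T[14][1]=1·1+0=1  T[14][2]=2·4095+1=8191  T[14][3]=3·261625+4095=788970
row 15: T[15][2]=2·8191+1=16383  T[15][3]=3·788970+8191=2375101
Read S(15,2) = 16383, S(15,3) = 2375101.

16383, 2375101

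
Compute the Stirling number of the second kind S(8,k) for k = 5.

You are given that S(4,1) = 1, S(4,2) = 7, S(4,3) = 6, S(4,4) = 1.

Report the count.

1050

r5: T_5,2=2×7+1=15; T_5,3=3×6+7=25; T_5,4=4×1+6=10; T_5,5=5×0+1=1
r6: T_6,3=3×25+15=90; T_6,4=4×10+25=65; T_6,5=5×1+10=15
r7: T_7,4=4×65+90=350; T_7,5=5×15+65=140
r8: T_8,5=5×140+350=1050
Read S(8,5) = 1050.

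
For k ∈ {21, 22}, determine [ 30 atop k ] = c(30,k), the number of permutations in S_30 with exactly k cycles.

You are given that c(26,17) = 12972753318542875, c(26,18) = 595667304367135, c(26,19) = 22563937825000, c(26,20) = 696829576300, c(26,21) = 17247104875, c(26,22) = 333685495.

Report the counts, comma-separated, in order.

248526574856284725, 7860403394108265

[27] T[27,18]:26*595667304367135+12972753318542875=28460103232088385 · T[27,19]:26*22563937825000+595667304367135=1182329687817135 · T[27,20]:26*696829576300+22563937825000=40681506808800 · T[27,21]:26*17247104875+696829576300=1145254303050 · T[27,22]:26*333685495+17247104875=25922927745
[28] T[28,19]:27*1182329687817135+28460103232088385=60383004803151030 · T[28,20]:27*40681506808800+1182329687817135=2280730371654735 · T[28,21]:27*1145254303050+40681506808800=71603372991150 · T[28,22]:27*25922927745+1145254303050=1845173352165
[29] T[29,20]:28*2280730371654735+60383004803151030=124243455209483610 · T[29,21]:28*71603372991150+2280730371654735=4285624815406935 · T[29,22]:28*1845173352165+71603372991150=123268226851770
[30] T[30,21]:29*4285624815406935+124243455209483610=248526574856284725 · T[30,22]:29*123268226851770+4285624815406935=7860403394108265
Read c(30,21) = 248526574856284725, c(30,22) = 7860403394108265.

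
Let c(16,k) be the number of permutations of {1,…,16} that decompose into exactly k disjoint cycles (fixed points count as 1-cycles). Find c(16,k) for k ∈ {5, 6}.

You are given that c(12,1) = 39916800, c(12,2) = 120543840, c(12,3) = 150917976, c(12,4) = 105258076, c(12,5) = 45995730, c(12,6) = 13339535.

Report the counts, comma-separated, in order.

[13] T[13,2]:12*120543840+39916800=1486442880 · T[13,3]:12*150917976+120543840=1931559552 · T[13,4]:12*105258076+150917976=1414014888 · T[13,5]:12*45995730+105258076=657206836 · T[13,6]:12*13339535+45995730=206070150
[14] T[14,3]:13*1931559552+1486442880=26596717056 · T[14,4]:13*1414014888+1931559552=20313753096 · T[14,5]:13*657206836+1414014888=9957703756 · T[14,6]:13*206070150+657206836=3336118786
[15] T[15,4]:14*20313753096+26596717056=310989260400 · T[15,5]:14*9957703756+20313753096=159721605680 · T[15,6]:14*3336118786+9957703756=56663366760
[16] T[16,5]:15*159721605680+310989260400=2706813345600 · T[16,6]:15*56663366760+159721605680=1009672107080
Read c(16,5) = 2706813345600, c(16,6) = 1009672107080.

2706813345600, 1009672107080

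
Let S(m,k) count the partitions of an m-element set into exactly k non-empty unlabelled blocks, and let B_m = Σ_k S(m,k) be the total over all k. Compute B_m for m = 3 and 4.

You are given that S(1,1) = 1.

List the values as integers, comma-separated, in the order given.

i=2: T(2,1)=0+1·1=1 | T(2,2)=1+2·0=1
i=3: T(3,1)=0+1·1=1 | T(3,2)=1+2·1=3 | T(3,3)=1+3·0=1
i=4: T(4,1)=0+1·1=1 | T(4,2)=1+2·3=7 | T(4,3)=3+3·1=6 | T(4,4)=1+4·0=1
B_3 = ΣS(3,k) = 1+3+1 = 5
B_4 = ΣS(4,k) = 1+7+6+1 = 15

5, 15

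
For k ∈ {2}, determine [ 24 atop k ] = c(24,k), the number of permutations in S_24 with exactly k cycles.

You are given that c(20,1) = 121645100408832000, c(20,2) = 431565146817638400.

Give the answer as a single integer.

96538966652493066240000

@21  (21,1):121645100408832000·20+0→2432902008176640000, (21,2):431565146817638400·20+121645100408832000→8752948036761600000
@22  (22,1):2432902008176640000·21+0→51090942171709440000, (22,2):8752948036761600000·21+2432902008176640000→186244810780170240000
@23  (23,1):51090942171709440000·22+0→1124000727777607680000, (23,2):186244810780170240000·22+51090942171709440000→4148476779335454720000
@24  (24,2):4148476779335454720000·23+1124000727777607680000→96538966652493066240000
Read c(24,2) = 96538966652493066240000.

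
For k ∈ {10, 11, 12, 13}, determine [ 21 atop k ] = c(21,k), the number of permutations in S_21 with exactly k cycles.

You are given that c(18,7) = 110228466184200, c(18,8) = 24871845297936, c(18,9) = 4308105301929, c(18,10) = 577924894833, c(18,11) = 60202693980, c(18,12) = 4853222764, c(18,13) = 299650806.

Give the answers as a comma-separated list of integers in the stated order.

@19  (19,8):24871845297936·18+110228466184200→557921681547048, (19,9):4308105301929·18+24871845297936→102417740732658, (19,10):577924894833·18+4308105301929→14710753408923, (19,11):60202693980·18+577924894833→1661573386473, (19,12):4853222764·18+60202693980→147560703732, (19,13):299650806·18+4853222764→10246937272
@20  (20,9):102417740732658·19+557921681547048→2503858755467550, (20,10):14710753408923·19+102417740732658→381922055502195, (20,11):1661573386473·19+14710753408923→46280647751910, (20,12):147560703732·19+1661573386473→4465226757381, (20,13):10246937272·19+147560703732→342252511900
@21  (21,10):381922055502195·20+2503858755467550→10142299865511450, (21,11):46280647751910·20+381922055502195→1307535010540395, (21,12):4465226757381·20+46280647751910→135585182899530, (21,13):342252511900·20+4465226757381→11310276995381
Read c(21,10) = 10142299865511450, c(21,11) = 1307535010540395, c(21,12) = 135585182899530, c(21,13) = 11310276995381.

10142299865511450, 1307535010540395, 135585182899530, 11310276995381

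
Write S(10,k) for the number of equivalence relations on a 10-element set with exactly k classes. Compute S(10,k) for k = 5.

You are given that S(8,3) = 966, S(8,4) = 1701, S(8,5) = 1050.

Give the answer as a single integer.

42525

@9  (9,4):1701·4+966→7770, (9,5):1050·5+1701→6951
@10  (10,5):6951·5+7770→42525
Read S(10,5) = 42525.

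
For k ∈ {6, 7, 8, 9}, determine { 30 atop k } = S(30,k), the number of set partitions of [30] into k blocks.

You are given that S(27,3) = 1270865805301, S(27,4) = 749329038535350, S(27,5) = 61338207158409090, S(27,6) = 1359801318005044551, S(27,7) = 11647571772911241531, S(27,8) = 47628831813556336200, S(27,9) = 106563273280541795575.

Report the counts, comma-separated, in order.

@28  (28,4):749329038535350·4+1270865805301→2998587019946701, (28,5):61338207158409090·5+749329038535350→307440364830580800, (28,6):1359801318005044551·6+61338207158409090→8220146115188676396, (28,7):11647571772911241531·7+1359801318005044551→82892803728383735268, (28,8):47628831813556336200·8+11647571772911241531→392678226281361931131, (28,9):106563273280541795575·9+47628831813556336200→1006698291338432496375
@29  (29,5):307440364830580800·5+2998587019946701→1540200411172850701, (29,6):8220146115188676396·6+307440364830580800→49628317055962639176, (29,7):82892803728383735268·7+8220146115188676396→588469772213874823272, (29,8):392678226281361931131·8+82892803728383735268→3224318613979279184316, (29,9):1006698291338432496375·9+392678226281361931131→9452962848327254398506
@30  (30,6):49628317055962639176·6+1540200411172850701→299310102746948685757, (30,7):588469772213874823272·7+49628317055962639176→4168916722553086402080, (30,8):3224318613979279184316·8+588469772213874823272→26383018684048108297800, (30,9):9452962848327254398506·9+3224318613979279184316→88300984248924568770870
Read S(30,6) = 299310102746948685757, S(30,7) = 4168916722553086402080, S(30,8) = 26383018684048108297800, S(30,9) = 88300984248924568770870.

299310102746948685757, 4168916722553086402080, 26383018684048108297800, 88300984248924568770870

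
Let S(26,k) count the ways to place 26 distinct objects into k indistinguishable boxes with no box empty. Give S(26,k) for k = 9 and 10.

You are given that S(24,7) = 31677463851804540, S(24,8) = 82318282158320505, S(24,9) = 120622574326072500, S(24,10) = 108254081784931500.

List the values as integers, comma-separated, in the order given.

11201516780955125625, 13199555372846848005

i=25: T(25,8)=31677463851804540+8·82318282158320505=690223721118368580 | T(25,9)=82318282158320505+9·120622574326072500=1167921451092973005 | T(25,10)=120622574326072500+10·108254081784931500=1203163392175387500
i=26: T(26,9)=690223721118368580+9·1167921451092973005=11201516780955125625 | T(26,10)=1167921451092973005+10·1203163392175387500=13199555372846848005
Read S(26,9) = 11201516780955125625, S(26,10) = 13199555372846848005.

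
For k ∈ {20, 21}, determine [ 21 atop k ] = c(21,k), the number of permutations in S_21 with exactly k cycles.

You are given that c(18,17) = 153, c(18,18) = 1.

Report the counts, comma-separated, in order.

@19  (19,18):1·18+153→171, (19,19):0·18+1→1
@20  (20,19):1·19+171→190, (20,20):0·19+1→1
@21  (21,20):1·20+190→210, (21,21):0·20+1→1
Read c(21,20) = 210, c(21,21) = 1.

210, 1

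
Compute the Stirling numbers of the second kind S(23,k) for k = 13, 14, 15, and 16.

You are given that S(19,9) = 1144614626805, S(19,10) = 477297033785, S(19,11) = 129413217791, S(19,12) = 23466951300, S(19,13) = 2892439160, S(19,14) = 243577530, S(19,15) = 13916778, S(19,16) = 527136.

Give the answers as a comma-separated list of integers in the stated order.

@20  (20,10):477297033785·10+1144614626805→5917584964655, (20,11):129413217791·11+477297033785→1900842429486, (20,12):23466951300·12+129413217791→411016633391, (20,13):2892439160·13+23466951300→61068660380, (20,14):243577530·14+2892439160→6302524580, (20,15):13916778·15+243577530→452329200, (20,16):527136·16+13916778→22350954
@21  (21,11):1900842429486·11+5917584964655→26826851689001, (21,12):411016633391·12+1900842429486→6833042030178, (21,13):61068660380·13+411016633391→1204909218331, (21,14):6302524580·14+61068660380→149304004500, (21,15):452329200·15+6302524580→13087462580, (21,16):22350954·16+452329200→809944464
@22  (22,12):6833042030178·12+26826851689001→108823356051137, (22,13):1204909218331·13+6833042030178→22496861868481, (22,14):149304004500·14+1204909218331→3295165281331, (22,15):13087462580·15+149304004500→345615943200, (22,16):809944464·16+13087462580→26046574004
@23  (23,13):22496861868481·13+108823356051137→401282560341390, (23,14):3295165281331·14+22496861868481→68629175807115, (23,15):345615943200·15+3295165281331→8479404429331, (23,16):26046574004·16+345615943200→762361127264
Read S(23,13) = 401282560341390, S(23,14) = 68629175807115, S(23,15) = 8479404429331, S(23,16) = 762361127264.

401282560341390, 68629175807115, 8479404429331, 762361127264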